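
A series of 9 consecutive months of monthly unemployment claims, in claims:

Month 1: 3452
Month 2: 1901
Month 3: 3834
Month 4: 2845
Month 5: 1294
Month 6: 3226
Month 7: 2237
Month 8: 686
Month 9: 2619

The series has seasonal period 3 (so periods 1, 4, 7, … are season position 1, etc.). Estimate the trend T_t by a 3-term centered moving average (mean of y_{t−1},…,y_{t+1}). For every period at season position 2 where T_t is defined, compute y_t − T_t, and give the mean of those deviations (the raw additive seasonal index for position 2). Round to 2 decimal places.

-1161.22

Season position 2 occurs at t = 2, 5, 8 (where T_t is defined).
t=2: T_2 = 3062.3333; y_2 − T_2 = 1901 − 3062.3333 = -1161.3333
t=5: T_5 = 2455.0000; y_5 − T_5 = 1294 − 2455.0000 = -1161.0000
t=8: T_8 = 1847.3333; y_8 − T_8 = 686 − 1847.3333 = -1161.3333
Mean deviation: (-1161.3333 + -1161.0000 + -1161.3333) / 3 = -1161.22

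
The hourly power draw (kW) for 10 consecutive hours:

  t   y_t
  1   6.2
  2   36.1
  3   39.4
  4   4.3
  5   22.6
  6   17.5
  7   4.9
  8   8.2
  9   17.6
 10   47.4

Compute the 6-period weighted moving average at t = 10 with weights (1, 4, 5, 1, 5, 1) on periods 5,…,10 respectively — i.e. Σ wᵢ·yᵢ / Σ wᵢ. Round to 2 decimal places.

15.34

Weighted sum: 1·22.6 + 4·17.5 + 5·4.9 + 1·8.2 + 5·17.6 + 1·47.4 = 22.6 + 70.0 + 24.5 + 8.2 + 88.0 + 47.4 = 260.7
Weight total: 1 + 4 + 5 + 1 + 5 + 1 = 17
WMA = 260.7 / 17 = 15.34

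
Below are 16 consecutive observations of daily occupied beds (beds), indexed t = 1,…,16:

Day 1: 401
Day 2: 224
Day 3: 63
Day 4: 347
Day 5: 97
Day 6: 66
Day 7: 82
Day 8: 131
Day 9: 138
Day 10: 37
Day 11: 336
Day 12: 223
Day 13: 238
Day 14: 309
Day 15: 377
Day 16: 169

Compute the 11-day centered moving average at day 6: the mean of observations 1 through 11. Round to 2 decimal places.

174.73

Sum of periods 1–11: 401 + 224 + 63 + 347 + 97 + 66 + 82 + 131 + 138 + 37 + 336 = 1922
Divide by 11: 1922 / 11 = 174.73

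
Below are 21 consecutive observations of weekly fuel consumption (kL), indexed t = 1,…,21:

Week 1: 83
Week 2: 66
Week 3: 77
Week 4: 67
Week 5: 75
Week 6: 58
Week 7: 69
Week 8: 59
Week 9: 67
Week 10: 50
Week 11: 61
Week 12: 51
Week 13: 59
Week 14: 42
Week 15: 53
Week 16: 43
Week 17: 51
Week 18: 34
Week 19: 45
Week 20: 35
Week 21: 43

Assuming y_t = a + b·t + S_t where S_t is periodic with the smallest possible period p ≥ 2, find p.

4

First differences y_{t+1} − y_t: -17, 11, -10, 8, -17, 11, -10, 8, -17, 11, …
The difference pattern repeats every 4 terms and not for any smaller step, so p = 4.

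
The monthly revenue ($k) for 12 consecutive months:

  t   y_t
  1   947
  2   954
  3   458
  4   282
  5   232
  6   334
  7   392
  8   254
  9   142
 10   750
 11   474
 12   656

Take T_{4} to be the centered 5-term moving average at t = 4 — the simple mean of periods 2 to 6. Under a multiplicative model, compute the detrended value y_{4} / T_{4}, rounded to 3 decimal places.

Trend T_4 = (954 + 458 + 282 + 232 + 334) / 5 = 2260/5 = 452.00000
Ratio to trend: 282 / 452.00000 = 0.624

0.624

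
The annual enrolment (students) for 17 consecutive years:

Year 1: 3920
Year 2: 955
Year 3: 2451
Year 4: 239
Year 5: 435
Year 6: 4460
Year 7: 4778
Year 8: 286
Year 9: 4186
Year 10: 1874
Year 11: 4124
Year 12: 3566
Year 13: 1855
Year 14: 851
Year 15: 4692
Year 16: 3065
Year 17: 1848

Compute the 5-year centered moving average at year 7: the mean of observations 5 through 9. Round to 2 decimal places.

2829.00

Sum of periods 5–9: 435 + 4460 + 4778 + 286 + 4186 = 14145
Divide by 5: 14145 / 5 = 2829.00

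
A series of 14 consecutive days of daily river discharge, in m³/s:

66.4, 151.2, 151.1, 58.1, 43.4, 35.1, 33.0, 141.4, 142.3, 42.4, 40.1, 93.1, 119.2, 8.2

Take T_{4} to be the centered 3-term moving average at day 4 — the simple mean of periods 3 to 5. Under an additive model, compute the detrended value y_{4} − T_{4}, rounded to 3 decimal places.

-26.100

Trend T_4 = (151.1 + 58.1 + 43.4) / 3 = 252.6/3 = 84.20000
Detrended value: 58.1 − 84.20000 = -26.100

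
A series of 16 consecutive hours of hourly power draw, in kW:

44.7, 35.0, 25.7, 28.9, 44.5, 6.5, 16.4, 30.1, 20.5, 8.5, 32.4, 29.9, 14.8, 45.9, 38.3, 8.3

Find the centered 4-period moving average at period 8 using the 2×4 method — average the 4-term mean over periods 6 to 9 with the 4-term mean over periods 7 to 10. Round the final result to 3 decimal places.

18.625

Sum over 6–9: 6.5 + 16.4 + 30.1 + 20.5 = 73.5
Sum over 7–10: 16.4 + 30.1 + 20.5 + 8.5 = 75.5
CMA at t=8 = (73.5 + 75.5) / (2·4) = 149.0 / 8 = 18.625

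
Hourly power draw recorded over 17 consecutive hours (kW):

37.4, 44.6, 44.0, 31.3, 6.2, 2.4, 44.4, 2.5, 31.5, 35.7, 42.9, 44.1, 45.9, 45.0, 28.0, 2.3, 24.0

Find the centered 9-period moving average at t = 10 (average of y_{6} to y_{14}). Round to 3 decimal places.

32.711

Sum of periods 6–14: 2.4 + 44.4 + 2.5 + 31.5 + 35.7 + 42.9 + 44.1 + 45.9 + 45.0 = 294.4
Divide by 9: 294.4 / 9 = 32.711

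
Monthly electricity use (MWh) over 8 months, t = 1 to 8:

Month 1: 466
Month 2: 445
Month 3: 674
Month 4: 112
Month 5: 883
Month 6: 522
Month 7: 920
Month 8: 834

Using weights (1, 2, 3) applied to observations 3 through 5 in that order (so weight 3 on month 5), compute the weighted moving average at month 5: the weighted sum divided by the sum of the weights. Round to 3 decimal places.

591.167

Weighted sum: 1·674 + 2·112 + 3·883 = 674 + 224 + 2649 = 3547
Weight total: 1 + 2 + 3 = 6
WMA = 3547 / 6 = 591.167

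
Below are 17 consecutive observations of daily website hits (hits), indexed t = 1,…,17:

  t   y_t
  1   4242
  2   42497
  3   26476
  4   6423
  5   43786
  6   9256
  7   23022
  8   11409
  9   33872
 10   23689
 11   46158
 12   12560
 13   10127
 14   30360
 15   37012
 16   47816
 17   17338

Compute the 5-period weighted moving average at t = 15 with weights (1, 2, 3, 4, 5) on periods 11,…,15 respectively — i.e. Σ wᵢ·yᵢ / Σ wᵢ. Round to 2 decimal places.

27210.60

Weighted sum: 1·46158 + 2·12560 + 3·10127 + 4·30360 + 5·37012 = 46158 + 25120 + 30381 + 121440 + 185060 = 408159
Weight total: 1 + 2 + 3 + 4 + 5 = 15
WMA = 408159 / 15 = 27210.60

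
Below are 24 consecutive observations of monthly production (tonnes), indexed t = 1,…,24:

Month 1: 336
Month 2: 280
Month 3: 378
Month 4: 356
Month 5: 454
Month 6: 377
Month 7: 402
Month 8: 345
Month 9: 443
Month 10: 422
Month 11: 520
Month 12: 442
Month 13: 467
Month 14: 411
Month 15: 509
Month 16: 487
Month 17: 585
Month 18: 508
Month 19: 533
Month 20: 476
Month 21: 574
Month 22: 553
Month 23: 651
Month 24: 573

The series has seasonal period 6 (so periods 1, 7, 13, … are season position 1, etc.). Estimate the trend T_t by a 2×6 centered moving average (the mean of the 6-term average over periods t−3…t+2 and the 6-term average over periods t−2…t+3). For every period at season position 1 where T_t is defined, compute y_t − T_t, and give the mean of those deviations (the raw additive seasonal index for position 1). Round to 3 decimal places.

Season position 1 occurs at t = 7, 13, 19 (where T_t is defined).
t=7: T_7 = 401.66667; y_7 − T_7 = 402 − 401.66667 = 0.33333
t=13: T_13 = 467.25000; y_13 − T_13 = 467 − 467.25000 = -0.25000
t=19: T_19 = 532.66667; y_19 − T_19 = 533 − 532.66667 = 0.33333
Mean deviation: (0.33333 + -0.25000 + 0.33333) / 3 = 0.139

0.139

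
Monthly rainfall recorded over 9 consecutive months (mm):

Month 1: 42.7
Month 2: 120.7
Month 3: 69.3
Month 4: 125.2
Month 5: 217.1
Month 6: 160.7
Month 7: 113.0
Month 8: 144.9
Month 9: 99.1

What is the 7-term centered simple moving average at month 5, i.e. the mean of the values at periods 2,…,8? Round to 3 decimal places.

135.843

Sum of periods 2–8: 120.7 + 69.3 + 125.2 + 217.1 + 160.7 + 113.0 + 144.9 = 950.9
Divide by 7: 950.9 / 7 = 135.843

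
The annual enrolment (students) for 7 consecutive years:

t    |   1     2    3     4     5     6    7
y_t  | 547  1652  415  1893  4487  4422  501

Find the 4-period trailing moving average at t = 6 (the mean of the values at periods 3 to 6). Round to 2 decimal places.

2804.25

Sum of periods 3–6: 415 + 1893 + 4487 + 4422 = 11217
Divide by 4: 11217 / 4 = 2804.25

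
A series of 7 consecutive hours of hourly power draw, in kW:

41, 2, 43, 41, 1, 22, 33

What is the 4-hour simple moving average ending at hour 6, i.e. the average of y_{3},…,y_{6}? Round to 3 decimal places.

26.750

Sum of periods 3–6: 43 + 41 + 1 + 22 = 107
Divide by 4: 107 / 4 = 26.750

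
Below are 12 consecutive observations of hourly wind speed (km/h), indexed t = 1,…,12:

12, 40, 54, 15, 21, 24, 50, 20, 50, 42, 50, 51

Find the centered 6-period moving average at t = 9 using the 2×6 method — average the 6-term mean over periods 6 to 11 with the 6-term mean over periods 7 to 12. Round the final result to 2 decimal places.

41.58

Sum over 6–11: 24 + 50 + 20 + 50 + 42 + 50 = 236
Sum over 7–12: 50 + 20 + 50 + 42 + 50 + 51 = 263
CMA at t=9 = (236 + 263) / (2·6) = 499 / 12 = 41.58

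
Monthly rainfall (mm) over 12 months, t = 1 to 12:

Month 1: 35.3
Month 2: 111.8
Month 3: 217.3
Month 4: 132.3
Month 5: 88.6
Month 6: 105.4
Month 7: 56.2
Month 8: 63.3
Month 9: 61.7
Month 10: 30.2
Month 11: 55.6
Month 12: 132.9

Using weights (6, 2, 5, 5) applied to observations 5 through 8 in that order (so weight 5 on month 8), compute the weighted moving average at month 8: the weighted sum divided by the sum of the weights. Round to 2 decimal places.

Weighted sum: 6·88.6 + 2·105.4 + 5·56.2 + 5·63.3 = 531.6 + 210.8 + 281.0 + 316.5 = 1339.9
Weight total: 6 + 2 + 5 + 5 = 18
WMA = 1339.9 / 18 = 74.44

74.44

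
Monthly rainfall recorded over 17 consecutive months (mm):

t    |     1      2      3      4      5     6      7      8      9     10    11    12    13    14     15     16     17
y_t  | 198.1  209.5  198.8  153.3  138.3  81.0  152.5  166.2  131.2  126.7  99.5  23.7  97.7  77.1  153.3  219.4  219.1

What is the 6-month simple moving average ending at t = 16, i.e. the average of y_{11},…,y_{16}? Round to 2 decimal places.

111.78

Sum of periods 11–16: 99.5 + 23.7 + 97.7 + 77.1 + 153.3 + 219.4 = 670.7
Divide by 6: 670.7 / 6 = 111.78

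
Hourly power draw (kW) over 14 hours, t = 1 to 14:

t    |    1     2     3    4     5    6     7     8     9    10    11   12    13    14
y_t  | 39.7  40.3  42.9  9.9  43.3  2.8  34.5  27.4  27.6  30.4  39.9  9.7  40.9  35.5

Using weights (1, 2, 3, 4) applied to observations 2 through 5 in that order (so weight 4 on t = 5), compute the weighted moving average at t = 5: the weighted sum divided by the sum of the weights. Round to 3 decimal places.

32.900

Weighted sum: 1·40.3 + 2·42.9 + 3·9.9 + 4·43.3 = 40.3 + 85.8 + 29.7 + 173.2 = 329.0
Weight total: 1 + 2 + 3 + 4 = 10
WMA = 329.0 / 10 = 32.900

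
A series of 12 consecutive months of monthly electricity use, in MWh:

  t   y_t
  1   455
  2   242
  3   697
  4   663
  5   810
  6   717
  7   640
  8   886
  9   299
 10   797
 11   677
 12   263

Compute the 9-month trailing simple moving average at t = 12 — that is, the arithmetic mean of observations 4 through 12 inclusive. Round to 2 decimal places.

Sum of periods 4–12: 663 + 810 + 717 + 640 + 886 + 299 + 797 + 677 + 263 = 5752
Divide by 9: 5752 / 9 = 639.11

639.11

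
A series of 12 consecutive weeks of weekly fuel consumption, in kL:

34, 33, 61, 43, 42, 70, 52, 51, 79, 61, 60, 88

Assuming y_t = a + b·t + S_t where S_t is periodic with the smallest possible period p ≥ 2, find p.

First differences y_{t+1} − y_t: -1, 28, -18, -1, 28, -18, -1, 28, …
The difference pattern repeats every 3 terms and not for any smaller step, so p = 3.

3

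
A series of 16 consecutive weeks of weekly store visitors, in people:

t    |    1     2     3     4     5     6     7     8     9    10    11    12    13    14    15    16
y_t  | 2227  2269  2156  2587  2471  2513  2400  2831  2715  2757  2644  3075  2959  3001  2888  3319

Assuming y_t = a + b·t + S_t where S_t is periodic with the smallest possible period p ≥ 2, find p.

First differences y_{t+1} − y_t: 42, -113, 431, -116, 42, -113, 431, -116, 42, -113, …
The difference pattern repeats every 4 terms and not for any smaller step, so p = 4.

4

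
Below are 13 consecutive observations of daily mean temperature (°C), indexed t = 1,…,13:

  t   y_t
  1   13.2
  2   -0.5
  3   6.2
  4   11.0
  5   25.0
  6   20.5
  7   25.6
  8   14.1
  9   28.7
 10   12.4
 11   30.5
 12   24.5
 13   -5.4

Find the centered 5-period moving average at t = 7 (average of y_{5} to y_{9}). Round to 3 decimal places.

22.780

Sum of periods 5–9: 25.0 + 20.5 + 25.6 + 14.1 + 28.7 = 113.9
Divide by 5: 113.9 / 5 = 22.780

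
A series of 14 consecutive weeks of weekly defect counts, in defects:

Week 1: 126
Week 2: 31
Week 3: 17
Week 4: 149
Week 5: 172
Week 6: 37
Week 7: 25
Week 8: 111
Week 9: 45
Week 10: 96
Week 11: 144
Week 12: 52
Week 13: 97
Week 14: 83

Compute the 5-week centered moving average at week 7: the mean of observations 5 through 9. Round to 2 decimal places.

Sum of periods 5–9: 172 + 37 + 25 + 111 + 45 = 390
Divide by 5: 390 / 5 = 78.00

78.00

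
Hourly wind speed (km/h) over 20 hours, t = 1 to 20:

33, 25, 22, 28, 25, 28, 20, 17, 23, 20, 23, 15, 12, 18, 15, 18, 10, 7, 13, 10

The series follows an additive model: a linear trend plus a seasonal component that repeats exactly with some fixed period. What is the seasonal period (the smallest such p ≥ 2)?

First differences y_{t+1} − y_t: -8, -3, 6, -3, 3, -8, -3, 6, -3, 3, -8, -3, …
The difference pattern repeats every 5 terms and not for any smaller step, so p = 5.

5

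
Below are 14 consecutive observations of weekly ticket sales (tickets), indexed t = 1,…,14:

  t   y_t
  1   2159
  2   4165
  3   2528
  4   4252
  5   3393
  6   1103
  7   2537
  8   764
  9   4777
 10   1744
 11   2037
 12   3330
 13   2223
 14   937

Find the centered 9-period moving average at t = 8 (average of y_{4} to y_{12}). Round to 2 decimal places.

Sum of periods 4–12: 4252 + 3393 + 1103 + 2537 + 764 + 4777 + 1744 + 2037 + 3330 = 23937
Divide by 9: 23937 / 9 = 2659.67

2659.67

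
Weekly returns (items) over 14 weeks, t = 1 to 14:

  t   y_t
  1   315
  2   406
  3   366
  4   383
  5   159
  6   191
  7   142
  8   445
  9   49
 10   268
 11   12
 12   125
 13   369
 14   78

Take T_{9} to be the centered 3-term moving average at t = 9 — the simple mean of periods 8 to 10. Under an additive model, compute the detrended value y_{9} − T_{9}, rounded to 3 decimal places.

-205.000

Trend T_9 = (445 + 49 + 268) / 3 = 762/3 = 254.00000
Detrended value: 49 − 254.00000 = -205.000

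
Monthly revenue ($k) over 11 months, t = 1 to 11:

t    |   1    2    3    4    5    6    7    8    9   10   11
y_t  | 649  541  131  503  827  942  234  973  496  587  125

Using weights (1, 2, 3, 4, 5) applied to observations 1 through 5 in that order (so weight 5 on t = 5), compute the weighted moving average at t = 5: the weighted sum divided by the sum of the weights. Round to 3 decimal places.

Weighted sum: 1·649 + 2·541 + 3·131 + 4·503 + 5·827 = 649 + 1082 + 393 + 2012 + 4135 = 8271
Weight total: 1 + 2 + 3 + 4 + 5 = 15
WMA = 8271 / 15 = 551.400

551.400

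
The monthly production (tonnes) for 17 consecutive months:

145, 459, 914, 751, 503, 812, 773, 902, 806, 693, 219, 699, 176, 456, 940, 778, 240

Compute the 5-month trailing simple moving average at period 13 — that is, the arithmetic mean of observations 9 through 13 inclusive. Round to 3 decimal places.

518.600

Sum of periods 9–13: 806 + 693 + 219 + 699 + 176 = 2593
Divide by 5: 2593 / 5 = 518.600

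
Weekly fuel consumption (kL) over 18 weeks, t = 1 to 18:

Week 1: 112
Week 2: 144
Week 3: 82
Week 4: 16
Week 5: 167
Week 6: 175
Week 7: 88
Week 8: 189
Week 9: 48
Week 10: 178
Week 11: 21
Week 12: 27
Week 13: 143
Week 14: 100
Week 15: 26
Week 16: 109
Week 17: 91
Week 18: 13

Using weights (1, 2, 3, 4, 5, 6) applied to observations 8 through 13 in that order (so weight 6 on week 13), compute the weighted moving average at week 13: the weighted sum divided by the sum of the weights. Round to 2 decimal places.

90.29

Weighted sum: 1·189 + 2·48 + 3·178 + 4·21 + 5·27 + 6·143 = 189 + 96 + 534 + 84 + 135 + 858 = 1896
Weight total: 1 + 2 + 3 + 4 + 5 + 6 = 21
WMA = 1896 / 21 = 90.29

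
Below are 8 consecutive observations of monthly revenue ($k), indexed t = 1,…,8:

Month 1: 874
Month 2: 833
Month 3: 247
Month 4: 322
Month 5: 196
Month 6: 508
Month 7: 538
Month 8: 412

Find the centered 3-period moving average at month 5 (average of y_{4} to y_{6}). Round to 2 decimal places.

342.00

Sum of periods 4–6: 322 + 196 + 508 = 1026
Divide by 3: 1026 / 3 = 342.00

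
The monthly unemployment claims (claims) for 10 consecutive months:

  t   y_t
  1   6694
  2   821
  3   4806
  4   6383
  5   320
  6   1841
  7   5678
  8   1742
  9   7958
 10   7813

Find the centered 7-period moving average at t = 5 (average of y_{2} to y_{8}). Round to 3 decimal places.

3084.429

Sum of periods 2–8: 821 + 4806 + 6383 + 320 + 1841 + 5678 + 1742 = 21591
Divide by 7: 21591 / 7 = 3084.429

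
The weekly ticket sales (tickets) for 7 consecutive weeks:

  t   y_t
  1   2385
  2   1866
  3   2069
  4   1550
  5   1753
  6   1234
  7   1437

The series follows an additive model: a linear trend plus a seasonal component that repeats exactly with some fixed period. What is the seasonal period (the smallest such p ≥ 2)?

2

First differences y_{t+1} − y_t: -519, 203, -519, 203, -519, 203, …
The difference pattern repeats every 2 terms and not for any smaller step, so p = 2.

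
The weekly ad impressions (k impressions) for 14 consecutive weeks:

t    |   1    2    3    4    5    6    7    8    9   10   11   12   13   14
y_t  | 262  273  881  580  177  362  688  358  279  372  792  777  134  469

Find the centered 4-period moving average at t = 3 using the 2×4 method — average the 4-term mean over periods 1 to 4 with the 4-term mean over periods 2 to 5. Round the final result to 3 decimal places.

488.375

Sum over 1–4: 262 + 273 + 881 + 580 = 1996
Sum over 2–5: 273 + 881 + 580 + 177 = 1911
CMA at t=3 = (1996 + 1911) / (2·4) = 3907 / 8 = 488.375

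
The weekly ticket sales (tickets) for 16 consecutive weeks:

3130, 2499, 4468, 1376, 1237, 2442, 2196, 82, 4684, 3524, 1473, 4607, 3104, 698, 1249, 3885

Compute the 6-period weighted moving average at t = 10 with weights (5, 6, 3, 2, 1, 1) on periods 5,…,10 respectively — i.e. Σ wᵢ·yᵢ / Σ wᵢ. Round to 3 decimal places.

Weighted sum: 5·1237 + 6·2442 + 3·2196 + 2·82 + 1·4684 + 1·3524 = 6185 + 14652 + 6588 + 164 + 4684 + 3524 = 35797
Weight total: 5 + 6 + 3 + 2 + 1 + 1 = 18
WMA = 35797 / 18 = 1988.722

1988.722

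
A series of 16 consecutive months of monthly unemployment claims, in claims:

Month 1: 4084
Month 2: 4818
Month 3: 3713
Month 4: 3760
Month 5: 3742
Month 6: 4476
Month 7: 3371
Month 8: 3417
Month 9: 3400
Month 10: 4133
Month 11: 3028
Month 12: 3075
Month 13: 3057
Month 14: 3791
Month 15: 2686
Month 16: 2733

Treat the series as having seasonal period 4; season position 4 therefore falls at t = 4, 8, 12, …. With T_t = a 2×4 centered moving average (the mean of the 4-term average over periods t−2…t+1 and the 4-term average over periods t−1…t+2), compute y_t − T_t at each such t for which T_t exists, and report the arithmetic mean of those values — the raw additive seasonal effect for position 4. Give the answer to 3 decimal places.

Season position 4 occurs at t = 4, 8, 12 (where T_t is defined).
t=4: T_4 = 3965.50000; y_4 − T_4 = 3760 − 3965.50000 = -205.50000
t=8: T_8 = 3623.12500; y_8 − T_8 = 3417 − 3623.12500 = -206.12500
t=12: T_12 = 3280.50000; y_12 − T_12 = 3075 − 3280.50000 = -205.50000
Mean deviation: (-205.50000 + -206.12500 + -205.50000) / 3 = -205.708

-205.708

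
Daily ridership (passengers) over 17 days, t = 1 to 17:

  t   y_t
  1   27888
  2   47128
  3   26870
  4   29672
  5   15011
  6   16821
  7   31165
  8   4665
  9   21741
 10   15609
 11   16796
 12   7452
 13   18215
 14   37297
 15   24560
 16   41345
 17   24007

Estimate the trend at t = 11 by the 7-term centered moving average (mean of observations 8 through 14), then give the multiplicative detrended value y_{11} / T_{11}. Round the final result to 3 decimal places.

0.965

Trend T_11 = (4665 + 21741 + 15609 + 16796 + 7452 + 18215 + 37297) / 7 = 121775/7 = 17396.42857
Ratio to trend: 16796 / 17396.42857 = 0.965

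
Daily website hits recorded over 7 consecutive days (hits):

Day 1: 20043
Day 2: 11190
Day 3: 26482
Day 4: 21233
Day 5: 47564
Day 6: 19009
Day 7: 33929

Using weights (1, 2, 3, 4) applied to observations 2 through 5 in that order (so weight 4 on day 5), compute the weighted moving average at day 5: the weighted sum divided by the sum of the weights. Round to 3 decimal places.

31810.900

Weighted sum: 1·11190 + 2·26482 + 3·21233 + 4·47564 = 11190 + 52964 + 63699 + 190256 = 318109
Weight total: 1 + 2 + 3 + 4 = 10
WMA = 318109 / 10 = 31810.900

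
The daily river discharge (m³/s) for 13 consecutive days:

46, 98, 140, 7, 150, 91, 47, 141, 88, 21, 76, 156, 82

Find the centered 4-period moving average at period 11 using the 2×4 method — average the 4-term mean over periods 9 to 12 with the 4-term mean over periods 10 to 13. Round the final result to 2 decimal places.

Sum over 9–12: 88 + 21 + 76 + 156 = 341
Sum over 10–13: 21 + 76 + 156 + 82 = 335
CMA at t=11 = (341 + 335) / (2·4) = 676 / 8 = 84.50

84.50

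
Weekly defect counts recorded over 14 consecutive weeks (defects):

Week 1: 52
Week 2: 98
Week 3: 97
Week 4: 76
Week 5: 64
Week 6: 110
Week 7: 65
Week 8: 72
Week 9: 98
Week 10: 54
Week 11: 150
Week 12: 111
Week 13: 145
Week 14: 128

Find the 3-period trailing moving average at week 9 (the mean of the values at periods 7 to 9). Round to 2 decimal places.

Sum of periods 7–9: 65 + 72 + 98 = 235
Divide by 3: 235 / 3 = 78.33

78.33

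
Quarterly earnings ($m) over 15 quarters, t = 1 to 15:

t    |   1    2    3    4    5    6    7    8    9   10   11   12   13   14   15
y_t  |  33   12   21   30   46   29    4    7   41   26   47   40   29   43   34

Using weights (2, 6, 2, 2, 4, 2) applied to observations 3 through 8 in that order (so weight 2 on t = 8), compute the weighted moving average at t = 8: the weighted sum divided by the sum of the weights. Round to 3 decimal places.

Weighted sum: 2·21 + 6·30 + 2·46 + 2·29 + 4·4 + 2·7 = 42 + 180 + 92 + 58 + 16 + 14 = 402
Weight total: 2 + 6 + 2 + 2 + 4 + 2 = 18
WMA = 402 / 18 = 22.333

22.333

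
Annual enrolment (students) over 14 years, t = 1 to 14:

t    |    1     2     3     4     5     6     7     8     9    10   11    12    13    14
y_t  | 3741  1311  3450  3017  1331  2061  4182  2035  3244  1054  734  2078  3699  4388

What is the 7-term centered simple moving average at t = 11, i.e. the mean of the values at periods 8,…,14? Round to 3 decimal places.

2461.714

Sum of periods 8–14: 2035 + 3244 + 1054 + 734 + 2078 + 3699 + 4388 = 17232
Divide by 7: 17232 / 7 = 2461.714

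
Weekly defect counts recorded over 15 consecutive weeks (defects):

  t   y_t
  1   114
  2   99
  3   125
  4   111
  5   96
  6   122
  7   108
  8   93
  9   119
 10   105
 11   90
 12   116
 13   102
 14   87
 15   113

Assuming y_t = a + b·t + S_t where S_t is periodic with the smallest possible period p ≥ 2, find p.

First differences y_{t+1} − y_t: -15, 26, -14, -15, 26, -14, -15, 26, …
The difference pattern repeats every 3 terms and not for any smaller step, so p = 3.

3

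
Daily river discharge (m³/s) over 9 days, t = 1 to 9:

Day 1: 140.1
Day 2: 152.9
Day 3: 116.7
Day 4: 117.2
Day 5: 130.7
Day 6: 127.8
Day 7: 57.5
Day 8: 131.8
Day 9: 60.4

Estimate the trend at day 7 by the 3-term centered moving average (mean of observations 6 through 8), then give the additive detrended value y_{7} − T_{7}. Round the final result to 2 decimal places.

-48.20

Trend T_7 = (127.8 + 57.5 + 131.8) / 3 = 317.1/3 = 105.7000
Detrended value: 57.5 − 105.7000 = -48.20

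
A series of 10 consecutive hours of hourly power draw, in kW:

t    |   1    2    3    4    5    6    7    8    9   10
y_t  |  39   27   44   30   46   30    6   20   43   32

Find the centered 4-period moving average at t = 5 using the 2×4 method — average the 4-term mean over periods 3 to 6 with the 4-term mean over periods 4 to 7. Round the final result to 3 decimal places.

32.750

Sum over 3–6: 44 + 30 + 46 + 30 = 150
Sum over 4–7: 30 + 46 + 30 + 6 = 112
CMA at t=5 = (150 + 112) / (2·4) = 262 / 8 = 32.750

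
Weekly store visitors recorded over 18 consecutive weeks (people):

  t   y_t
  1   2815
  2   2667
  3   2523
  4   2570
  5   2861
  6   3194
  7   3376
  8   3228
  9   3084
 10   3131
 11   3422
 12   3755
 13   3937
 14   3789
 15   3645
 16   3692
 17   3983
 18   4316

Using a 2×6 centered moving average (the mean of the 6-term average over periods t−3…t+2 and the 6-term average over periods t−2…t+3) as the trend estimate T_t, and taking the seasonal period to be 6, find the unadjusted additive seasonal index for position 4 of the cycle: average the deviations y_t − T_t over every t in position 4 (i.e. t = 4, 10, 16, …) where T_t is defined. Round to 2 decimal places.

-248.42

Season position 4 occurs at t = 4, 10 (where T_t is defined).
t=4: T_4 = 2818.4167; y_4 − T_4 = 2570 − 2818.4167 = -248.4167
t=10: T_10 = 3379.4167; y_10 − T_10 = 3131 − 3379.4167 = -248.4167
Mean deviation: (-248.4167 + -248.4167) / 2 = -248.42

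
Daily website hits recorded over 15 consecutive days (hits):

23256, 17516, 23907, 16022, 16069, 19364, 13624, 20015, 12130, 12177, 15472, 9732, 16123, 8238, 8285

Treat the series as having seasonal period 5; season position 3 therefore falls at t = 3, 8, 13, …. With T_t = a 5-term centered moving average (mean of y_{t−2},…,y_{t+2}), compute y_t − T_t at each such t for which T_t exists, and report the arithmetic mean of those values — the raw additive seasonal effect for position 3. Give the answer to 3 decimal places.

4553.000

Season position 3 occurs at t = 3, 8, 13 (where T_t is defined).
t=3: T_3 = 19354.00000; y_3 − T_3 = 23907 − 19354.00000 = 4553.00000
t=8: T_8 = 15462.00000; y_8 − T_8 = 20015 − 15462.00000 = 4553.00000
t=13: T_13 = 11570.00000; y_13 − T_13 = 16123 − 11570.00000 = 4553.00000
Mean deviation: (4553.00000 + 4553.00000 + 4553.00000) / 3 = 4553.000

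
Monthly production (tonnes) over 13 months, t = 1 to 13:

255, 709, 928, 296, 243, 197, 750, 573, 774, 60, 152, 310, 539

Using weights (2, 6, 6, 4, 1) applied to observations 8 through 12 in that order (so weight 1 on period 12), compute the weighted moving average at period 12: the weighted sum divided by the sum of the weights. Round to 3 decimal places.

372.000

Weighted sum: 2·573 + 6·774 + 6·60 + 4·152 + 1·310 = 1146 + 4644 + 360 + 608 + 310 = 7068
Weight total: 2 + 6 + 6 + 4 + 1 = 19
WMA = 7068 / 19 = 372.000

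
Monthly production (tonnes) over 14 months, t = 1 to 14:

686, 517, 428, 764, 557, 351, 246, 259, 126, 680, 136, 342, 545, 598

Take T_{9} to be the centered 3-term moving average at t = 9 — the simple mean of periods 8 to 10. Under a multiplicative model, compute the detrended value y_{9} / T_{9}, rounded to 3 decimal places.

0.355

Trend T_9 = (259 + 126 + 680) / 3 = 1065/3 = 355.00000
Ratio to trend: 126 / 355.00000 = 0.355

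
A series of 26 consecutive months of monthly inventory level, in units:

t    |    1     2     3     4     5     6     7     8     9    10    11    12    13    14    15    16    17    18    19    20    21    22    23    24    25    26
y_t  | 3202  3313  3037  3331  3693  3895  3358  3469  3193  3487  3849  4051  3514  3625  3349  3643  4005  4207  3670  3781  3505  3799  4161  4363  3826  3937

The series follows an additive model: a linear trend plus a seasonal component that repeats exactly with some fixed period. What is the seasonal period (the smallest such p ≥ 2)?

6

First differences y_{t+1} − y_t: 111, -276, 294, 362, 202, -537, 111, -276, 294, 362, 202, -537, 111, -276, …
The difference pattern repeats every 6 terms and not for any smaller step, so p = 6.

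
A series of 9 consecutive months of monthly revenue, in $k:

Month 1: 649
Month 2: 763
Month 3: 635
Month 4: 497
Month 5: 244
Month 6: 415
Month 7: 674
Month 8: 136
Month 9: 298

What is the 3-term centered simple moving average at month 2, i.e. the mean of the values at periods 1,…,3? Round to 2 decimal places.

Sum of periods 1–3: 649 + 763 + 635 = 2047
Divide by 3: 2047 / 3 = 682.33

682.33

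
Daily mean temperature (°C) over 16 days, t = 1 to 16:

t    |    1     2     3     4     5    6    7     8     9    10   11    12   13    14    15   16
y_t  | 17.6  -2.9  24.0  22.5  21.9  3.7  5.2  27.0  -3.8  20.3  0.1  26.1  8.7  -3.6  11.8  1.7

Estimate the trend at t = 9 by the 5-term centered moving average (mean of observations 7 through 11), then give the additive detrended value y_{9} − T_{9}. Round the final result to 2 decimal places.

-13.56

Trend T_9 = (5.2 + 27.0 + (-3.8) + 20.3 + 0.1) / 5 = 48.8/5 = 9.7600
Detrended value: -3.8 − 9.7600 = -13.56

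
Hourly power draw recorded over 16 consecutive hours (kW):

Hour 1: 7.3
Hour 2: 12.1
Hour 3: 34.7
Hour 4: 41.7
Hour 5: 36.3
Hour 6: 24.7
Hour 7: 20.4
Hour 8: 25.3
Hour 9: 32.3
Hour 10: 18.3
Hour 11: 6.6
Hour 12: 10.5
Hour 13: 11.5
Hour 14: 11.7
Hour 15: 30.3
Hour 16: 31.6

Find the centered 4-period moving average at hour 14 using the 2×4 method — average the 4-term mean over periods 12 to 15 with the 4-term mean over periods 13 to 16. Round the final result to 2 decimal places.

18.64

Sum over 12–15: 10.5 + 11.5 + 11.7 + 30.3 = 64.0
Sum over 13–16: 11.5 + 11.7 + 30.3 + 31.6 = 85.1
CMA at t=14 = (64.0 + 85.1) / (2·4) = 149.1 / 8 = 18.64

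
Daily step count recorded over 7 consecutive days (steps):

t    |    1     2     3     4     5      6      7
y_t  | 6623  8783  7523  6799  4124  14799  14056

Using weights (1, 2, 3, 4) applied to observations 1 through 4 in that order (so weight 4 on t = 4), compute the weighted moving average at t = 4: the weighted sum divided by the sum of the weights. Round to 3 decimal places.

7395.400

Weighted sum: 1·6623 + 2·8783 + 3·7523 + 4·6799 = 6623 + 17566 + 22569 + 27196 = 73954
Weight total: 1 + 2 + 3 + 4 = 10
WMA = 73954 / 10 = 7395.400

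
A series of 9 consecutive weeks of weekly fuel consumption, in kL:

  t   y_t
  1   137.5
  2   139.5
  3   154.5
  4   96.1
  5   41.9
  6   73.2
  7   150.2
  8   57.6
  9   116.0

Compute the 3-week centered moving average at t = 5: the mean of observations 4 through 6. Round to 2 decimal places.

70.40

Sum of periods 4–6: 96.1 + 41.9 + 73.2 = 211.2
Divide by 3: 211.2 / 3 = 70.40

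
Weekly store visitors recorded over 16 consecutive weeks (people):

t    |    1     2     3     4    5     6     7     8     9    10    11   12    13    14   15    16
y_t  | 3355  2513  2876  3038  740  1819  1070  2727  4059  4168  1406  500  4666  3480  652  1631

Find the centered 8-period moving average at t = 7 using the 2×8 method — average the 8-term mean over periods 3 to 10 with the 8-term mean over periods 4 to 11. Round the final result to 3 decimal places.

Sum over 3–10: 2876 + 3038 + 740 + 1819 + 1070 + 2727 + 4059 + 4168 = 20497
Sum over 4–11: 3038 + 740 + 1819 + 1070 + 2727 + 4059 + 4168 + 1406 = 19027
CMA at t=7 = (20497 + 19027) / (2·8) = 39524 / 16 = 2470.250

2470.250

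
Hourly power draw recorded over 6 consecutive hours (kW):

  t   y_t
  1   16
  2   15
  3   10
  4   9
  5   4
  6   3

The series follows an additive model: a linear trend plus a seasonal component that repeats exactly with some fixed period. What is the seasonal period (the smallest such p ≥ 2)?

First differences y_{t+1} − y_t: -1, -5, -1, -5, -1, …
The difference pattern repeats every 2 terms and not for any smaller step, so p = 2.

2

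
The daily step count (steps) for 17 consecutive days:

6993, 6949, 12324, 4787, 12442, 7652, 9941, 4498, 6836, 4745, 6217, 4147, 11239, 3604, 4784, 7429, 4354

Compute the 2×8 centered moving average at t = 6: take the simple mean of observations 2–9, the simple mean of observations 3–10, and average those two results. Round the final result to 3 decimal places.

Sum over 2–9: 6949 + 12324 + 4787 + 12442 + 7652 + 9941 + 4498 + 6836 = 65429
Sum over 3–10: 12324 + 4787 + 12442 + 7652 + 9941 + 4498 + 6836 + 4745 = 63225
CMA at t=6 = (65429 + 63225) / (2·8) = 128654 / 16 = 8040.875

8040.875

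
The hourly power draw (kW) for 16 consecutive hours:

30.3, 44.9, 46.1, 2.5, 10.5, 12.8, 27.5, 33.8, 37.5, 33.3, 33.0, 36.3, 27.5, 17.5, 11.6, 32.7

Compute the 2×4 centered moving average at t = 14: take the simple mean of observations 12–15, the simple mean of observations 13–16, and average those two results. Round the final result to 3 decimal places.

22.775

Sum over 12–15: 36.3 + 27.5 + 17.5 + 11.6 = 92.9
Sum over 13–16: 27.5 + 17.5 + 11.6 + 32.7 = 89.3
CMA at t=14 = (92.9 + 89.3) / (2·4) = 182.2 / 8 = 22.775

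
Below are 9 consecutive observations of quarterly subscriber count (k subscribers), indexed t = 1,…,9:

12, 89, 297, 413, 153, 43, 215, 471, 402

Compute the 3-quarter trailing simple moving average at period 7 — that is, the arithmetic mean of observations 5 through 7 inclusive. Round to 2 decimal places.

Sum of periods 5–7: 153 + 43 + 215 = 411
Divide by 3: 411 / 3 = 137.00

137.00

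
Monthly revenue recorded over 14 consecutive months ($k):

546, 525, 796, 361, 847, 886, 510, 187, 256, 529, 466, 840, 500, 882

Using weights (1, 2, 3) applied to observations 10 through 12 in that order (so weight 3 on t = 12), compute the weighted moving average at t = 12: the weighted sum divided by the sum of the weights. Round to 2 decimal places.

Weighted sum: 1·529 + 2·466 + 3·840 = 529 + 932 + 2520 = 3981
Weight total: 1 + 2 + 3 = 6
WMA = 3981 / 6 = 663.50

663.50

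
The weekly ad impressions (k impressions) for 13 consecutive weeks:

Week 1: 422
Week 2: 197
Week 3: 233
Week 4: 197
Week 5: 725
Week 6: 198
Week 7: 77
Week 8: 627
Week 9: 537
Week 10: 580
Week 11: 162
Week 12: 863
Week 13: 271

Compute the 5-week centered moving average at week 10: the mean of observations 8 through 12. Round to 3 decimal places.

Sum of periods 8–12: 627 + 537 + 580 + 162 + 863 = 2769
Divide by 5: 2769 / 5 = 553.800

553.800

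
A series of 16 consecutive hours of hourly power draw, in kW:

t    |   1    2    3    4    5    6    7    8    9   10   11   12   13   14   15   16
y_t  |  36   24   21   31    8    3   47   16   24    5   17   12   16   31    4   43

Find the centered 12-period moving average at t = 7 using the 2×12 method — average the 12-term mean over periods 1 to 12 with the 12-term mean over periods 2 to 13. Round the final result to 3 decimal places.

Sum over 1–12: 36 + 24 + 21 + 31 + 8 + 3 + 47 + 16 + 24 + 5 + 17 + 12 = 244
Sum over 2–13: 24 + 21 + 31 + 8 + 3 + 47 + 16 + 24 + 5 + 17 + 12 + 16 = 224
CMA at t=7 = (244 + 224) / (2·12) = 468 / 24 = 19.500

19.500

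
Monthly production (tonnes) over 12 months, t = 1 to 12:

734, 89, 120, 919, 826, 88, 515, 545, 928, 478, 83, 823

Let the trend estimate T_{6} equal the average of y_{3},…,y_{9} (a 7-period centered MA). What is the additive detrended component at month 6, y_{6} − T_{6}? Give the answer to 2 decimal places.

-475.00

Trend T_6 = (120 + 919 + 826 + 88 + 515 + 545 + 928) / 7 = 3941/7 = 563.0000
Detrended value: 88 − 563.0000 = -475.00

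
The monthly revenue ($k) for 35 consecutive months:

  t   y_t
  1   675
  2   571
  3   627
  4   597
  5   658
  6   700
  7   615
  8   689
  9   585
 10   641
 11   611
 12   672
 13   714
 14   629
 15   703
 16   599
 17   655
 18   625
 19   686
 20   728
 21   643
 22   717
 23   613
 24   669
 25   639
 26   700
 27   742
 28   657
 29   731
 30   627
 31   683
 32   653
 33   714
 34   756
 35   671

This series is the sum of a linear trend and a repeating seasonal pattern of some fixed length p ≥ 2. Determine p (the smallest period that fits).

First differences y_{t+1} − y_t: -104, 56, -30, 61, 42, -85, 74, -104, 56, -30, 61, 42, -85, 74, -104, 56, …
The difference pattern repeats every 7 terms and not for any smaller step, so p = 7.

7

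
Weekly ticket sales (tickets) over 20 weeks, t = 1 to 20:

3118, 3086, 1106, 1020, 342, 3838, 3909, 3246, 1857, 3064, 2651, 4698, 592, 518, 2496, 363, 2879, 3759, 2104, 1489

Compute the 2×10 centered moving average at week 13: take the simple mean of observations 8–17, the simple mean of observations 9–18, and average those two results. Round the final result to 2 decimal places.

2262.05

Sum over 8–17: 3246 + 1857 + 3064 + 2651 + 4698 + 592 + 518 + 2496 + 363 + 2879 = 22364
Sum over 9–18: 1857 + 3064 + 2651 + 4698 + 592 + 518 + 2496 + 363 + 2879 + 3759 = 22877
CMA at t=13 = (22364 + 22877) / (2·10) = 45241 / 20 = 2262.05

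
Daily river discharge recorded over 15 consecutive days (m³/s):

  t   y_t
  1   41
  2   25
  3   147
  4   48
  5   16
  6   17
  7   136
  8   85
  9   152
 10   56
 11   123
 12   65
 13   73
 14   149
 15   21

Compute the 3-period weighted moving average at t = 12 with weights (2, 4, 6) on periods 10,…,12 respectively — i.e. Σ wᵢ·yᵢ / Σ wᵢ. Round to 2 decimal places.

82.83

Weighted sum: 2·56 + 4·123 + 6·65 = 112 + 492 + 390 = 994
Weight total: 2 + 4 + 6 = 12
WMA = 994 / 12 = 82.83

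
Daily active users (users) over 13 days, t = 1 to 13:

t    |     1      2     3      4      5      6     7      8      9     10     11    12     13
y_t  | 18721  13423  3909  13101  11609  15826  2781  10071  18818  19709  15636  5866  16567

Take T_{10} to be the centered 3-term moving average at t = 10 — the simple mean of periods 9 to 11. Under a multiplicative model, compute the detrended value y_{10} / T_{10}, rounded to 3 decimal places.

Trend T_10 = (18818 + 19709 + 15636) / 3 = 54163/3 = 18054.33333
Ratio to trend: 19709 / 18054.33333 = 1.092

1.092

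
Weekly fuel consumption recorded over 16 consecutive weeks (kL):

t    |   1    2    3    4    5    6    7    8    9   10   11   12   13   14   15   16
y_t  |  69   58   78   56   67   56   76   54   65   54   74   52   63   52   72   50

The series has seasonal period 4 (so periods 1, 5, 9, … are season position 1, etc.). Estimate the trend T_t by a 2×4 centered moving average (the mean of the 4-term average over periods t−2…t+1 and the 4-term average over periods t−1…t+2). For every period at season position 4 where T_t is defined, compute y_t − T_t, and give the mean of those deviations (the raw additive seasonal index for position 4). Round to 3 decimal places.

-8.500

Season position 4 occurs at t = 4, 8, 12 (where T_t is defined).
t=4: T_4 = 64.50000; y_4 − T_4 = 56 − 64.50000 = -8.50000
t=8: T_8 = 62.50000; y_8 − T_8 = 54 − 62.50000 = -8.50000
t=12: T_12 = 60.50000; y_12 − T_12 = 52 − 60.50000 = -8.50000
Mean deviation: (-8.50000 + -8.50000 + -8.50000) / 3 = -8.500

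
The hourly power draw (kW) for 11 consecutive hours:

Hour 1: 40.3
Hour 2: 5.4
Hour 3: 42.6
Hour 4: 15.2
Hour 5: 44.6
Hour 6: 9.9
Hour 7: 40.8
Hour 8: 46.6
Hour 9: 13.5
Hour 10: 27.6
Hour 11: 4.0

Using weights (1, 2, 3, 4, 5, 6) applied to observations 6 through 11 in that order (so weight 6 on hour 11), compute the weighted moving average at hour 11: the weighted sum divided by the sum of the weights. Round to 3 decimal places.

Weighted sum: 1·9.9 + 2·40.8 + 3·46.6 + 4·13.5 + 5·27.6 + 6·4.0 = 9.9 + 81.6 + 139.8 + 54.0 + 138.0 + 24.0 = 447.3
Weight total: 1 + 2 + 3 + 4 + 5 + 6 = 21
WMA = 447.3 / 21 = 21.300

21.300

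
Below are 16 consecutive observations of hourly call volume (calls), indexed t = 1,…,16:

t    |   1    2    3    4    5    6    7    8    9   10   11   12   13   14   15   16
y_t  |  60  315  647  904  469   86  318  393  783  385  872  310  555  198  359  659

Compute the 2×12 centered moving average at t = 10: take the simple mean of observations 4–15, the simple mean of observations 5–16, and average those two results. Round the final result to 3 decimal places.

Sum over 4–15: 904 + 469 + 86 + 318 + 393 + 783 + 385 + 872 + 310 + 555 + 198 + 359 = 5632
Sum over 5–16: 469 + 86 + 318 + 393 + 783 + 385 + 872 + 310 + 555 + 198 + 359 + 659 = 5387
CMA at t=10 = (5632 + 5387) / (2·12) = 11019 / 24 = 459.125

459.125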